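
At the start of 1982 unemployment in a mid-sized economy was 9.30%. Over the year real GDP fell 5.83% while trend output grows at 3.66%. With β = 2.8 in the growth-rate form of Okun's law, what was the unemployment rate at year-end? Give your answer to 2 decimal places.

12.69%

Growth-rate Okun's law: g_Y = g_Y* - β × Δu, so Δu = (g_Y* - g_Y)/β.
Δu = (3.66 + 5.83)/2.8 = 9.49/2.8 = 3.39 percentage points.
Year-end unemployment = 9.3 + 3.39 = 12.69%.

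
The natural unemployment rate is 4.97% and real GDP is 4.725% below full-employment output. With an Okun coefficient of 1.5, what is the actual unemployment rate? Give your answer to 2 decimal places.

8.12%

From Okun's law, u - u* = -(output gap)/β = -(-4.725)/1.5 = 3.15 points.
So u = 4.97 + 3.15 = 8.12%.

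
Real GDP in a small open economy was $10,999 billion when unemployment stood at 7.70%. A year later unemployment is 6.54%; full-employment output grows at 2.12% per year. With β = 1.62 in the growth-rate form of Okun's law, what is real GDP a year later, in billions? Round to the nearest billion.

Δu = 6.54 - 7.7 = -1.16 points.
Okun's law (growth form): g_Y = g_Y* - β × Δu = 2.12 - 1.62 × (-1.16) = 2.12 + 1.8792 = 3.9992%.
Real GDP in the next year = 10999 × (1 + 3.9992/100) = 10999 × 1.039992 ≈ 11439 billion.

$11,439 billion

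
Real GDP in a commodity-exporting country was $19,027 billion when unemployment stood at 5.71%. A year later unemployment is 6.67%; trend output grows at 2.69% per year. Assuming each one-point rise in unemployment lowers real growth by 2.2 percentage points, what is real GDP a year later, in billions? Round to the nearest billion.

Δu = 6.67 - 5.71 = 0.96 points.
Okun's law (growth form): g_Y = g_Y* - β × Δu = 2.69 - 2.2 × (0.96) = 2.69 - 2.112 = 0.578%.
Real GDP in the next year = 19027 × (1 + 0.578/100) = 19027 × 1.00578 ≈ 19137 billion.

$19,137 billion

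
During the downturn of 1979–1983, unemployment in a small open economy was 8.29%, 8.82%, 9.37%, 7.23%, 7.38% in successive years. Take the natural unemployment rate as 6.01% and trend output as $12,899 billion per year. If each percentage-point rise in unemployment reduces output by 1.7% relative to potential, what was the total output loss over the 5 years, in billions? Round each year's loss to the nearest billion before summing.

Year 1979: gap = -1.7 × (8.29 - 6.01) = -3.876%, loss ≈ 12899 × 3.876/100 ≈ 500.
Year 1980: gap = -1.7 × (8.82 - 6.01) = -4.777%, loss ≈ 12899 × 4.777/100 ≈ 616.
Year 1981: gap = -1.7 × (9.37 - 6.01) = -5.712%, loss ≈ 12899 × 5.712/100 ≈ 737.
Year 1982: gap = -1.7 × (7.23 - 6.01) = -2.074%, loss ≈ 12899 × 2.074/100 ≈ 268.
Year 1983: gap = -1.7 × (7.38 - 6.01) = -2.329%, loss ≈ 12899 × 2.329/100 ≈ 300.
Total lost output = 500 + 616 + 737 + 268 + 300 = 2421 billion.

$2,421 billion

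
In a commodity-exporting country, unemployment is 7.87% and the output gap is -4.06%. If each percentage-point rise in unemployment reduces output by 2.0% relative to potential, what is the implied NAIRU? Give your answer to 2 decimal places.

From Okun's law, u - u* = -(output gap)/β = -(-4.06)/2.0 = 2.03 points.
So u* = 7.87 - 2.03 = 5.84%.

5.84%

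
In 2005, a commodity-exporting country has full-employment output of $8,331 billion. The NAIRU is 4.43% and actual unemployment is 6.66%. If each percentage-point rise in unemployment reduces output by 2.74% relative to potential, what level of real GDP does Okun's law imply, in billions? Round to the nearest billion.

Unemployment gap = 6.66 - 4.43 = 2.23 points, so the output gap is -2.74 × 2.23 = -6.1102%.
Actual GDP = 8331 × (1 - 6.1102/100) = 8331 × 0.938898 ≈ 7822 billion.

$7,822 billion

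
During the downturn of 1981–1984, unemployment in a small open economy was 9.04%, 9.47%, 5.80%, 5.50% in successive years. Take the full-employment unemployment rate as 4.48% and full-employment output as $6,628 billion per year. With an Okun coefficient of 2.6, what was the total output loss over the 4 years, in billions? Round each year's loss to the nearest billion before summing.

Year 1981: gap = -2.6 × (9.04 - 4.48) = -11.856%, loss ≈ 6628 × 11.856/100 ≈ 786.
Year 1982: gap = -2.6 × (9.47 - 4.48) = -12.974%, loss ≈ 6628 × 12.974/100 ≈ 860.
Year 1983: gap = -2.6 × (5.8 - 4.48) = -3.432%, loss ≈ 6628 × 3.432/100 ≈ 227.
Year 1984: gap = -2.6 × (5.5 - 4.48) = -2.652%, loss ≈ 6628 × 2.652/100 ≈ 176.
Total lost output = 786 + 860 + 227 + 176 = 2049 billion.

$2,049 billion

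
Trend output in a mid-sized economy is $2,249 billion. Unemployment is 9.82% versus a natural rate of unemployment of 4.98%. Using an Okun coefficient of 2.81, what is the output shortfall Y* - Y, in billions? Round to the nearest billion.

Output gap = -2.81 × (9.82 - 4.98) = -2.81 × 4.84 = -13.6004%.
Actual GDP ≈ 2249 × 0.863996 ≈ 1943 billion, so the shortfall is 2249 - 1943 = 306 billion.

$306 billion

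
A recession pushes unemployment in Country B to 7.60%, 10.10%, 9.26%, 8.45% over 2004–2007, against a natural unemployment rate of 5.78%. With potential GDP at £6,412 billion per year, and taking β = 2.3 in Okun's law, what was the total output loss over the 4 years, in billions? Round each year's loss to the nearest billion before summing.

£1,812 billion

Year 2004: gap = -2.3 × (7.6 - 5.78) = -4.186%, loss ≈ 6412 × 4.186/100 ≈ 268.
Year 2005: gap = -2.3 × (10.1 - 5.78) = -9.936%, loss ≈ 6412 × 9.936/100 ≈ 637.
Year 2006: gap = -2.3 × (9.26 - 5.78) = -8.004%, loss ≈ 6412 × 8.004/100 ≈ 513.
Year 2007: gap = -2.3 × (8.45 - 5.78) = -6.141%, loss ≈ 6412 × 6.141/100 ≈ 394.
Total lost output = 268 + 637 + 513 + 394 = 1812 billion.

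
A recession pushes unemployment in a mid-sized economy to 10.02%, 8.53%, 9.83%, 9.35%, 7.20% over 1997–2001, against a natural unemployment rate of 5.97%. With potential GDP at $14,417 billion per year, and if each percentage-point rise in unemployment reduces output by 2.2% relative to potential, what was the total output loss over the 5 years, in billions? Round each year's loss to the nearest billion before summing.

$4,783 billion

Year 1997: gap = -2.2 × (10.02 - 5.97) = -8.91%, loss ≈ 14417 × 8.91/100 ≈ 1285.
Year 1998: gap = -2.2 × (8.53 - 5.97) = -5.632%, loss ≈ 14417 × 5.632/100 ≈ 812.
Year 1999: gap = -2.2 × (9.83 - 5.97) = -8.492%, loss ≈ 14417 × 8.492/100 ≈ 1224.
Year 2000: gap = -2.2 × (9.35 - 5.97) = -7.436%, loss ≈ 14417 × 7.436/100 ≈ 1072.
Year 2001: gap = -2.2 × (7.2 - 5.97) = -2.706%, loss ≈ 14417 × 2.706/100 ≈ 390.
Total lost output = 1285 + 812 + 1224 + 1072 + 390 = 4783 billion.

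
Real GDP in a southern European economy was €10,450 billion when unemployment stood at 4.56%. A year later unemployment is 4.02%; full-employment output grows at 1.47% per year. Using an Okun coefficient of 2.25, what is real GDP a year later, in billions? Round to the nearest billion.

€10,731 billion

Δu = 4.02 - 4.56 = -0.54 points.
Okun's law (growth form): g_Y = g_Y* - β × Δu = 1.47 - 2.25 × (-0.54) = 1.47 + 1.215 = 2.685%.
Real GDP in the next year = 10450 × (1 + 2.685/100) = 10450 × 1.02685 ≈ 10731 billion.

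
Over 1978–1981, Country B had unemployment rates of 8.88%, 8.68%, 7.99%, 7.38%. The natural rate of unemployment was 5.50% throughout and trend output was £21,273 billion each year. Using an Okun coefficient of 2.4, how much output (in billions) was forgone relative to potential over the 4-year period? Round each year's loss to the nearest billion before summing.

£5,581 billion

Year 1978: gap = -2.4 × (8.88 - 5.5) = -8.112%, loss ≈ 21273 × 8.112/100 ≈ 1726.
Year 1979: gap = -2.4 × (8.68 - 5.5) = -7.632%, loss ≈ 21273 × 7.632/100 ≈ 1624.
Year 1980: gap = -2.4 × (7.99 - 5.5) = -5.976%, loss ≈ 21273 × 5.976/100 ≈ 1271.
Year 1981: gap = -2.4 × (7.38 - 5.5) = -4.512%, loss ≈ 21273 × 4.512/100 ≈ 960.
Total lost output = 1726 + 1624 + 1271 + 960 = 5581 billion.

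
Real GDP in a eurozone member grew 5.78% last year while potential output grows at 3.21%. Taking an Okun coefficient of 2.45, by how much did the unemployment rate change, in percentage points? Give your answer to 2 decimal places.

-1.05 percentage points

Growth-rate Okun's law: g_Y = g_Y* - β × Δu, so Δu = (g_Y* - g_Y)/β.
Δu = (3.21 - 5.78)/2.45 = -2.57/2.45 = -1.05 percentage points.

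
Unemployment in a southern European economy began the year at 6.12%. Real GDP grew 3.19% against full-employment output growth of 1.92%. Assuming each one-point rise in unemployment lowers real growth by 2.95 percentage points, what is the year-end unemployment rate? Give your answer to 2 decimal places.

5.69%

Growth-rate Okun's law: g_Y = g_Y* - β × Δu, so Δu = (g_Y* - g_Y)/β.
Δu = (1.92 - 3.19)/2.95 = -1.27/2.95 = -0.43 percentage points.
Year-end unemployment = 6.12 - 0.43 = 5.69%.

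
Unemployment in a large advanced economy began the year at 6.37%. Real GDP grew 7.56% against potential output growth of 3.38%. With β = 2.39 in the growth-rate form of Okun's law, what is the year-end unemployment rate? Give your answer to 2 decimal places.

4.62%

Growth-rate Okun's law: g_Y = g_Y* - β × Δu, so Δu = (g_Y* - g_Y)/β.
Δu = (3.38 - 7.56)/2.39 = -4.18/2.39 = -1.75 percentage points.
Year-end unemployment = 6.37 - 1.75 = 4.62%.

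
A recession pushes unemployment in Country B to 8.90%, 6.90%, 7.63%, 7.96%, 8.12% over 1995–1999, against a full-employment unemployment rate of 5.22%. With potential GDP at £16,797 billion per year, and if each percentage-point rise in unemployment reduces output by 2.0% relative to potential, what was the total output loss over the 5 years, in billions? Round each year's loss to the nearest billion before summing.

£4,504 billion

Year 1995: gap = -2.0 × (8.9 - 5.22) = -7.36%, loss ≈ 16797 × 7.36/100 ≈ 1236.
Year 1996: gap = -2.0 × (6.9 - 5.22) = -3.36%, loss ≈ 16797 × 3.36/100 ≈ 564.
Year 1997: gap = -2.0 × (7.63 - 5.22) = -4.82%, loss ≈ 16797 × 4.82/100 ≈ 810.
Year 1998: gap = -2.0 × (7.96 - 5.22) = -5.48%, loss ≈ 16797 × 5.48/100 ≈ 920.
Year 1999: gap = -2.0 × (8.12 - 5.22) = -5.8%, loss ≈ 16797 × 5.8/100 ≈ 974.
Total lost output = 1236 + 564 + 810 + 920 + 974 = 4504 billion.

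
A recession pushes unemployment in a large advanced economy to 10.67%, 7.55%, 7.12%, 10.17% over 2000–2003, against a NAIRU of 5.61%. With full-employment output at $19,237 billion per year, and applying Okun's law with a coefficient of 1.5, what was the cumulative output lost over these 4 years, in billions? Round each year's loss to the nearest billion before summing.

$3,772 billion

Year 2000: gap = -1.5 × (10.67 - 5.61) = -7.59%, loss ≈ 19237 × 7.59/100 ≈ 1460.
Year 2001: gap = -1.5 × (7.55 - 5.61) = -2.91%, loss ≈ 19237 × 2.91/100 ≈ 560.
Year 2002: gap = -1.5 × (7.12 - 5.61) = -2.265%, loss ≈ 19237 × 2.265/100 ≈ 436.
Year 2003: gap = -1.5 × (10.17 - 5.61) = -6.84%, loss ≈ 19237 × 6.84/100 ≈ 1316.
Total lost output = 1460 + 560 + 436 + 1316 = 3772 billion.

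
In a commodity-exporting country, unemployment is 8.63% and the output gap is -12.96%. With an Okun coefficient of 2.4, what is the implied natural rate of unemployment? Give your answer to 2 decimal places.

3.23%

From Okun's law, u - u* = -(output gap)/β = -(-12.96)/2.4 = 5.4 points.
So u* = 8.63 - 5.4 = 3.23%.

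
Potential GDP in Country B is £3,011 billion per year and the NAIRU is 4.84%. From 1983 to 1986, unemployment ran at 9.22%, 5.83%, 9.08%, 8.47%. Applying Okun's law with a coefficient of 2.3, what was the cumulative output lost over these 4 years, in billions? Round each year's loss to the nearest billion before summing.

£917 billion

Year 1983: gap = -2.3 × (9.22 - 4.84) = -10.074%, loss ≈ 3011 × 10.074/100 ≈ 303.
Year 1984: gap = -2.3 × (5.83 - 4.84) = -2.277%, loss ≈ 3011 × 2.277/100 ≈ 69.
Year 1985: gap = -2.3 × (9.08 - 4.84) = -9.752%, loss ≈ 3011 × 9.752/100 ≈ 294.
Year 1986: gap = -2.3 × (8.47 - 4.84) = -8.349%, loss ≈ 3011 × 8.349/100 ≈ 251.
Total lost output = 303 + 69 + 294 + 251 = 917 billion.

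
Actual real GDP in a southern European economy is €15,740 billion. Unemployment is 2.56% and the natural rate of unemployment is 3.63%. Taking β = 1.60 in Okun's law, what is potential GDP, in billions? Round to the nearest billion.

€15,475 billion

Unemployment gap = 2.56 - 3.63 = -1.07 points, so output gap = -1.6 × (-1.07) = 1.712%.
Since Y = Y* × (1 + gap/100), Y* = 15740/1.01712 ≈ 15475 billion.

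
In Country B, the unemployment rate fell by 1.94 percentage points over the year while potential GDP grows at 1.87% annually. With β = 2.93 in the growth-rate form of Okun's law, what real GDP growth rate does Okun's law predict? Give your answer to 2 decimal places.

7.55%

Growth-rate Okun's law: g_Y = g_Y* - β × Δu.
g_Y = 1.87 - 2.93 × (-1.94) = 1.87 + 5.6842 = 7.5542%, i.e. 7.55% to 2 d.p.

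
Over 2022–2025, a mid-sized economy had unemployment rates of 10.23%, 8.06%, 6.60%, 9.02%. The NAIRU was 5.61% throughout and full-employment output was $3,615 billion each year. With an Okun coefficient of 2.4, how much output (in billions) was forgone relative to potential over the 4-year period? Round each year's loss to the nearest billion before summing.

$996 billion

Year 2022: gap = -2.4 × (10.23 - 5.61) = -11.088%, loss ≈ 3615 × 11.088/100 ≈ 401.
Year 2023: gap = -2.4 × (8.06 - 5.61) = -5.88%, loss ≈ 3615 × 5.88/100 ≈ 213.
Year 2024: gap = -2.4 × (6.6 - 5.61) = -2.376%, loss ≈ 3615 × 2.376/100 ≈ 86.
Year 2025: gap = -2.4 × (9.02 - 5.61) = -8.184%, loss ≈ 3615 × 8.184/100 ≈ 296.
Total lost output = 401 + 213 + 86 + 296 = 996 billion.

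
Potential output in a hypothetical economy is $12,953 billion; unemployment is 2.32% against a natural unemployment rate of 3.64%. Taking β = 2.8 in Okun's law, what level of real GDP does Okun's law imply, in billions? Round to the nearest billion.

Unemployment gap = 2.32 - 3.64 = -1.32 points, so the output gap is -2.8 × (-1.32) = 3.696%.
Actual GDP = 12953 × (1 + 3.696/100) = 12953 × 1.03696 ≈ 13432 billion.

$13,432 billion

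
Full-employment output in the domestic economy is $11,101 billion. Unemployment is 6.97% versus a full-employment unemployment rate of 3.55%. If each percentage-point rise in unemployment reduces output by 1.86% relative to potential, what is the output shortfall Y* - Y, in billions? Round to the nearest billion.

$706 billion

Output gap = -1.86 × (6.97 - 3.55) = -1.86 × 3.42 = -6.3612%.
Actual GDP ≈ 11101 × 0.936388 ≈ 10395 billion, so the shortfall is 11101 - 10395 = 706 billion.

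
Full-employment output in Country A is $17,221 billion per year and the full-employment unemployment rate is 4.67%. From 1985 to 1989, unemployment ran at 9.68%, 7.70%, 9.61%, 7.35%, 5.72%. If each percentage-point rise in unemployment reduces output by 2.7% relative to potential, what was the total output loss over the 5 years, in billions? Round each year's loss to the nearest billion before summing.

$7,769 billion

Year 1985: gap = -2.7 × (9.68 - 4.67) = -13.527%, loss ≈ 17221 × 13.527/100 ≈ 2329.
Year 1986: gap = -2.7 × (7.7 - 4.67) = -8.181%, loss ≈ 17221 × 8.181/100 ≈ 1409.
Year 1987: gap = -2.7 × (9.61 - 4.67) = -13.338%, loss ≈ 17221 × 13.338/100 ≈ 2297.
Year 1988: gap = -2.7 × (7.35 - 4.67) = -7.236%, loss ≈ 17221 × 7.236/100 ≈ 1246.
Year 1989: gap = -2.7 × (5.72 - 4.67) = -2.835%, loss ≈ 17221 × 2.835/100 ≈ 488.
Total lost output = 2329 + 1409 + 2297 + 1246 + 488 = 7769 billion.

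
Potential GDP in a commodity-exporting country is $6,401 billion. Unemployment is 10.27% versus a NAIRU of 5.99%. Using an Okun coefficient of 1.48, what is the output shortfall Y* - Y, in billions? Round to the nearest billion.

Output gap = -1.48 × (10.27 - 5.99) = -1.48 × 4.28 = -6.3344%.
Actual GDP ≈ 6401 × 0.936656 ≈ 5996 billion, so the shortfall is 6401 - 5996 = 405 billion.

$405 billion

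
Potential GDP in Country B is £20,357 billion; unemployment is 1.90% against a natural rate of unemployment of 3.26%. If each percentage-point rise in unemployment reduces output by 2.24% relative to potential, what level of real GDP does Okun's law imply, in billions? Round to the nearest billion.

£20,977 billion

Unemployment gap = 1.9 - 3.26 = -1.36 points, so the output gap is -2.24 × (-1.36) = 3.0464%.
Actual GDP = 20357 × (1 + 3.0464/100) = 20357 × 1.030464 ≈ 20977 billion.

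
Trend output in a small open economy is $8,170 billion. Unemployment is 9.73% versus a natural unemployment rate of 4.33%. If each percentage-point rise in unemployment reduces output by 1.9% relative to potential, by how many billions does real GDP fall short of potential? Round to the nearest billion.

Output gap = -1.9 × (9.73 - 4.33) = -1.9 × 5.4 = -10.26%.
Actual GDP ≈ 8170 × 0.8974 ≈ 7332 billion, so the shortfall is 8170 - 7332 = 838 billion.

$838 billion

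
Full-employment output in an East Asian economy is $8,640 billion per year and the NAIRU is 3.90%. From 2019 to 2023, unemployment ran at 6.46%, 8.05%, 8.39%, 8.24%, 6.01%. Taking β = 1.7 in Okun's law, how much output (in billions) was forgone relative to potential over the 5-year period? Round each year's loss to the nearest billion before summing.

$2,592 billion

Year 2019: gap = -1.7 × (6.46 - 3.9) = -4.352%, loss ≈ 8640 × 4.352/100 ≈ 376.
Year 2020: gap = -1.7 × (8.05 - 3.9) = -7.055%, loss ≈ 8640 × 7.055/100 ≈ 610.
Year 2021: gap = -1.7 × (8.39 - 3.9) = -7.633%, loss ≈ 8640 × 7.633/100 ≈ 659.
Year 2022: gap = -1.7 × (8.24 - 3.9) = -7.378%, loss ≈ 8640 × 7.378/100 ≈ 637.
Year 2023: gap = -1.7 × (6.01 - 3.9) = -3.587%, loss ≈ 8640 × 3.587/100 ≈ 310.
Total lost output = 376 + 610 + 659 + 637 + 310 = 2592 billion.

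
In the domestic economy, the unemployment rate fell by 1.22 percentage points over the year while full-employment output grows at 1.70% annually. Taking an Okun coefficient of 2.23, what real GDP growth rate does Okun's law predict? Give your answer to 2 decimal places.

4.42%

Growth-rate Okun's law: g_Y = g_Y* - β × Δu.
g_Y = 1.70 - 2.23 × (-1.22) = 1.7 + 2.7206 = 4.4206%, i.e. 4.42% to 2 d.p.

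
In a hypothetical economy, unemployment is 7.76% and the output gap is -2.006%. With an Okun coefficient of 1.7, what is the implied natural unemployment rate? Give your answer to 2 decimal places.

From Okun's law, u - u* = -(output gap)/β = -(-2.006)/1.7 = 1.18 points.
So u* = 7.76 - 1.18 = 6.58%.

6.58%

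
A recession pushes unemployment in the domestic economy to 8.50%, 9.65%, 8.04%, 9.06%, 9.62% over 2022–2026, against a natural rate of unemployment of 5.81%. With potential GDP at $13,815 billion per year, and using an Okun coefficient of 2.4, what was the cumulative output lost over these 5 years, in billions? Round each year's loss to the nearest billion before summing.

Year 2022: gap = -2.4 × (8.5 - 5.81) = -6.456%, loss ≈ 13815 × 6.456/100 ≈ 892.
Year 2023: gap = -2.4 × (9.65 - 5.81) = -9.216%, loss ≈ 13815 × 9.216/100 ≈ 1273.
Year 2024: gap = -2.4 × (8.04 - 5.81) = -5.352%, loss ≈ 13815 × 5.352/100 ≈ 739.
Year 2025: gap = -2.4 × (9.06 - 5.81) = -7.8%, loss ≈ 13815 × 7.8/100 ≈ 1078.
Year 2026: gap = -2.4 × (9.62 - 5.81) = -9.144%, loss ≈ 13815 × 9.144/100 ≈ 1263.
Total lost output = 892 + 1273 + 739 + 1078 + 1263 = 5245 billion.

$5,245 billion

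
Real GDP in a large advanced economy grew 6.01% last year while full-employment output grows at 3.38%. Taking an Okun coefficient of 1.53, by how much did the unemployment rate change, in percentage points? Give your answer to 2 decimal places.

Growth-rate Okun's law: g_Y = g_Y* - β × Δu, so Δu = (g_Y* - g_Y)/β.
Δu = (3.38 - 6.01)/1.53 = -2.63/1.53 = -1.72 percentage points.

-1.72 percentage points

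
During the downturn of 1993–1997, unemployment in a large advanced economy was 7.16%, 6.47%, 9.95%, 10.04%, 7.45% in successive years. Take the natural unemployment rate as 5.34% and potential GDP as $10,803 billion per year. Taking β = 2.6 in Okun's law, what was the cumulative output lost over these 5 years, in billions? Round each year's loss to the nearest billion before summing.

Year 1993: gap = -2.6 × (7.16 - 5.34) = -4.732%, loss ≈ 10803 × 4.732/100 ≈ 511.
Year 1994: gap = -2.6 × (6.47 - 5.34) = -2.938%, loss ≈ 10803 × 2.938/100 ≈ 317.
Year 1995: gap = -2.6 × (9.95 - 5.34) = -11.986%, loss ≈ 10803 × 11.986/100 ≈ 1295.
Year 1996: gap = -2.6 × (10.04 - 5.34) = -12.22%, loss ≈ 10803 × 12.22/100 ≈ 1320.
Year 1997: gap = -2.6 × (7.45 - 5.34) = -5.486%, loss ≈ 10803 × 5.486/100 ≈ 593.
Total lost output = 511 + 317 + 1295 + 1320 + 593 = 4036 billion.

$4,036 billion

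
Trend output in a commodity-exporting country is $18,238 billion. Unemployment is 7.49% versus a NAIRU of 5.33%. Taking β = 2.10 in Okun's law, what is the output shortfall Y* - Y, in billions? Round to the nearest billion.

$827 billion

Output gap = -2.10 × (7.49 - 5.33) = -2.1 × 2.16 = -4.536%.
Actual GDP ≈ 18238 × 0.95464 ≈ 17411 billion, so the shortfall is 18238 - 17411 = 827 billion.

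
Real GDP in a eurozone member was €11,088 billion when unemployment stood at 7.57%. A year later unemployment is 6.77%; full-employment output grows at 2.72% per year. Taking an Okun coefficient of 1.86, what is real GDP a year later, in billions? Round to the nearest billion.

€11,555 billion

Δu = 6.77 - 7.57 = -0.8 points.
Okun's law (growth form): g_Y = g_Y* - β × Δu = 2.72 - 1.86 × (-0.80) = 2.72 + 1.488 = 4.208%.
Real GDP in the next year = 11088 × (1 + 4.208/100) = 11088 × 1.04208 ≈ 11555 billion.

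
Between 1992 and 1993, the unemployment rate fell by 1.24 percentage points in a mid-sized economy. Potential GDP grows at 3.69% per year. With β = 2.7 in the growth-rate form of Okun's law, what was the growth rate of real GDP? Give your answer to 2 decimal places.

Growth-rate Okun's law: g_Y = g_Y* - β × Δu.
g_Y = 3.69 - 2.7 × (-1.24) = 3.69 + 3.348 = 7.038%, i.e. 7.04% to 2 d.p.

7.04%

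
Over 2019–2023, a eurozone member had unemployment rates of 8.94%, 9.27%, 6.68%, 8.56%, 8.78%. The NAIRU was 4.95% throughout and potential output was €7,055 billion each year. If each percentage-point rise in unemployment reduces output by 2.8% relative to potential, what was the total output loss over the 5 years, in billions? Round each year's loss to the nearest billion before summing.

Year 2019: gap = -2.8 × (8.94 - 4.95) = -11.172%, loss ≈ 7055 × 11.172/100 ≈ 788.
Year 2020: gap = -2.8 × (9.27 - 4.95) = -12.096%, loss ≈ 7055 × 12.096/100 ≈ 853.
Year 2021: gap = -2.8 × (6.68 - 4.95) = -4.844%, loss ≈ 7055 × 4.844/100 ≈ 342.
Year 2022: gap = -2.8 × (8.56 - 4.95) = -10.108%, loss ≈ 7055 × 10.108/100 ≈ 713.
Year 2023: gap = -2.8 × (8.78 - 4.95) = -10.724%, loss ≈ 7055 × 10.724/100 ≈ 757.
Total lost output = 788 + 853 + 342 + 713 + 757 = 3453 billion.

€3,453 billion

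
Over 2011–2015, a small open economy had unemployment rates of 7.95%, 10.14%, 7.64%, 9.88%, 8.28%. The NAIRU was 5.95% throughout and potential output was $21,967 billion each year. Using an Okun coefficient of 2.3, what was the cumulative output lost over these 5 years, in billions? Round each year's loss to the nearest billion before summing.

$7,144 billion

Year 2011: gap = -2.3 × (7.95 - 5.95) = -4.6%, loss ≈ 21967 × 4.6/100 ≈ 1010.
Year 2012: gap = -2.3 × (10.14 - 5.95) = -9.637%, loss ≈ 21967 × 9.637/100 ≈ 2117.
Year 2013: gap = -2.3 × (7.64 - 5.95) = -3.887%, loss ≈ 21967 × 3.887/100 ≈ 854.
Year 2014: gap = -2.3 × (9.88 - 5.95) = -9.039%, loss ≈ 21967 × 9.039/100 ≈ 1986.
Year 2015: gap = -2.3 × (8.28 - 5.95) = -5.359%, loss ≈ 21967 × 5.359/100 ≈ 1177.
Total lost output = 1010 + 2117 + 854 + 1986 + 1177 = 7144 billion.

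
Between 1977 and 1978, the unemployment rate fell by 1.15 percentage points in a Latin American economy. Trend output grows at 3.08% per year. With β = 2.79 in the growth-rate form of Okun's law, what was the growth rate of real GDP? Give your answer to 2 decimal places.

6.29%

Growth-rate Okun's law: g_Y = g_Y* - β × Δu.
g_Y = 3.08 - 2.79 × (-1.15) = 3.08 + 3.2085 = 6.2885%, i.e. 6.29% to 2 d.p.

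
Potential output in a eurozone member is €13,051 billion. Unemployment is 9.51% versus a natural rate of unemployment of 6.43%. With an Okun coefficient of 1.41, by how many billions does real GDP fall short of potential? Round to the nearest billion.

Output gap = -1.41 × (9.51 - 6.43) = -1.41 × 3.08 = -4.3428%.
Actual GDP ≈ 13051 × 0.956572 ≈ 12484 billion, so the shortfall is 13051 - 12484 = 567 billion.

€567 billion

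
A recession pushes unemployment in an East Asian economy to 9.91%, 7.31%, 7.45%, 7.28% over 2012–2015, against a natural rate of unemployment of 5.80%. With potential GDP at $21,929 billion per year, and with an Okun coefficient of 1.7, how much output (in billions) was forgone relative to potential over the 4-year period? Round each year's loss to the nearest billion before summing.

Year 2012: gap = -1.7 × (9.91 - 5.8) = -6.987%, loss ≈ 21929 × 6.987/100 ≈ 1532.
Year 2013: gap = -1.7 × (7.31 - 5.8) = -2.567%, loss ≈ 21929 × 2.567/100 ≈ 563.
Year 2014: gap = -1.7 × (7.45 - 5.8) = -2.805%, loss ≈ 21929 × 2.805/100 ≈ 615.
Year 2015: gap = -1.7 × (7.28 - 5.8) = -2.516%, loss ≈ 21929 × 2.516/100 ≈ 552.
Total lost output = 1532 + 563 + 615 + 552 = 3262 billion.

$3,262 billion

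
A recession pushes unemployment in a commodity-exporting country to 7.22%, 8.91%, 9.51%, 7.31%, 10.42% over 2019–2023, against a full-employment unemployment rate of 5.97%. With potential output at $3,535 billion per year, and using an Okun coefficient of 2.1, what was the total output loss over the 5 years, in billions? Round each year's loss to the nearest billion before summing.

Year 2019: gap = -2.1 × (7.22 - 5.97) = -2.625%, loss ≈ 3535 × 2.625/100 ≈ 93.
Year 2020: gap = -2.1 × (8.91 - 5.97) = -6.174%, loss ≈ 3535 × 6.174/100 ≈ 218.
Year 2021: gap = -2.1 × (9.51 - 5.97) = -7.434%, loss ≈ 3535 × 7.434/100 ≈ 263.
Year 2022: gap = -2.1 × (7.31 - 5.97) = -2.814%, loss ≈ 3535 × 2.814/100 ≈ 99.
Year 2023: gap = -2.1 × (10.42 - 5.97) = -9.345%, loss ≈ 3535 × 9.345/100 ≈ 330.
Total lost output = 93 + 218 + 263 + 99 + 330 = 1003 billion.

$1,003 billion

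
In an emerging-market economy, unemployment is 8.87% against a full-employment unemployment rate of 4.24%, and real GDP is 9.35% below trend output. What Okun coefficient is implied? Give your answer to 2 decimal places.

β ≈ 2.02

Okun's law: output gap = -β × (u - u*).
-9.35 = -β × (8.87 - 4.24) = -β × 4.63, so β = 9.35/4.63 = 2.02.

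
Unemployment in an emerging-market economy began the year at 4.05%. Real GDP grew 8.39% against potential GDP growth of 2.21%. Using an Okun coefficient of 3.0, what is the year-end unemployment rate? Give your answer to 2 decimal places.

Growth-rate Okun's law: g_Y = g_Y* - β × Δu, so Δu = (g_Y* - g_Y)/β.
Δu = (2.21 - 8.39)/3.0 = -6.18/3.0 = -2.06 percentage points.
Year-end unemployment = 4.05 - 2.06 = 1.99%.

1.99%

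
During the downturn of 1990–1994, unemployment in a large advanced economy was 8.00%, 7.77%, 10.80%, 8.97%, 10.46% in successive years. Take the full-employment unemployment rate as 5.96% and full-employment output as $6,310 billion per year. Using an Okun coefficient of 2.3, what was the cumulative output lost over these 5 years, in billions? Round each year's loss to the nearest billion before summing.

$2,351 billion

Year 1990: gap = -2.3 × (8 - 5.96) = -4.692%, loss ≈ 6310 × 4.692/100 ≈ 296.
Year 1991: gap = -2.3 × (7.77 - 5.96) = -4.163%, loss ≈ 6310 × 4.163/100 ≈ 263.
Year 1992: gap = -2.3 × (10.8 - 5.96) = -11.132%, loss ≈ 6310 × 11.132/100 ≈ 702.
Year 1993: gap = -2.3 × (8.97 - 5.96) = -6.923%, loss ≈ 6310 × 6.923/100 ≈ 437.
Year 1994: gap = -2.3 × (10.46 - 5.96) = -10.35%, loss ≈ 6310 × 10.35/100 ≈ 653.
Total lost output = 296 + 263 + 702 + 437 + 653 = 2351 billion.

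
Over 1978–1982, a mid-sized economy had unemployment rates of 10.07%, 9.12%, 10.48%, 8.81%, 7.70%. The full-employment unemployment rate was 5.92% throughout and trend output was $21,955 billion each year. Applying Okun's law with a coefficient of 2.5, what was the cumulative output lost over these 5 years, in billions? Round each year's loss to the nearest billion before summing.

Year 1978: gap = -2.5 × (10.07 - 5.92) = -10.375%, loss ≈ 21955 × 10.375/100 ≈ 2278.
Year 1979: gap = -2.5 × (9.12 - 5.92) = -8%, loss ≈ 21955 × 8/100 ≈ 1756.
Year 1980: gap = -2.5 × (10.48 - 5.92) = -11.4%, loss ≈ 21955 × 11.4/100 ≈ 2503.
Year 1981: gap = -2.5 × (8.81 - 5.92) = -7.225%, loss ≈ 21955 × 7.225/100 ≈ 1586.
Year 1982: gap = -2.5 × (7.7 - 5.92) = -4.45%, loss ≈ 21955 × 4.45/100 ≈ 977.
Total lost output = 2278 + 1756 + 2503 + 1586 + 977 = 9100 billion.

$9,100 billion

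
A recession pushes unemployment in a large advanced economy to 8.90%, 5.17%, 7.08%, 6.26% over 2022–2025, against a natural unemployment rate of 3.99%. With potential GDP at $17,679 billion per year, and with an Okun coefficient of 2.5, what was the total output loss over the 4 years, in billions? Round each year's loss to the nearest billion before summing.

$5,061 billion

Year 2022: gap = -2.5 × (8.9 - 3.99) = -12.275%, loss ≈ 17679 × 12.275/100 ≈ 2170.
Year 2023: gap = -2.5 × (5.17 - 3.99) = -2.95%, loss ≈ 17679 × 2.95/100 ≈ 522.
Year 2024: gap = -2.5 × (7.08 - 3.99) = -7.725%, loss ≈ 17679 × 7.725/100 ≈ 1366.
Year 2025: gap = -2.5 × (6.26 - 3.99) = -5.675%, loss ≈ 17679 × 5.675/100 ≈ 1003.
Total lost output = 2170 + 522 + 1366 + 1003 = 5061 billion.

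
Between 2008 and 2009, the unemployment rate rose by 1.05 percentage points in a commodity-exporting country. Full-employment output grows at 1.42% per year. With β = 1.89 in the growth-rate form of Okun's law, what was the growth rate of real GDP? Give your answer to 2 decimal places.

-0.56%

Growth-rate Okun's law: g_Y = g_Y* - β × Δu.
g_Y = 1.42 - 1.89 × (1.05) = 1.42 - 1.9845 = -0.5645%, i.e. -0.56% to 2 d.p.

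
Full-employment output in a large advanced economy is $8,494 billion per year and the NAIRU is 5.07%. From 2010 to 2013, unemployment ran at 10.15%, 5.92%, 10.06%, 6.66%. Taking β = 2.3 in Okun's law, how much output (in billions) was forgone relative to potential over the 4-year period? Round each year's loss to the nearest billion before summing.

Year 2010: gap = -2.3 × (10.15 - 5.07) = -11.684%, loss ≈ 8494 × 11.684/100 ≈ 992.
Year 2011: gap = -2.3 × (5.92 - 5.07) = -1.955%, loss ≈ 8494 × 1.955/100 ≈ 166.
Year 2012: gap = -2.3 × (10.06 - 5.07) = -11.477%, loss ≈ 8494 × 11.477/100 ≈ 975.
Year 2013: gap = -2.3 × (6.66 - 5.07) = -3.657%, loss ≈ 8494 × 3.657/100 ≈ 311.
Total lost output = 992 + 166 + 975 + 311 = 2444 billion.

$2,444 billion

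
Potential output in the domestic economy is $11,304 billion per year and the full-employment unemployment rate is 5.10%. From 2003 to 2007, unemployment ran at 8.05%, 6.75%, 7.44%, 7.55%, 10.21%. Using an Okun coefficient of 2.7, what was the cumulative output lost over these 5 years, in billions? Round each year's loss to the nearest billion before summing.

$4,426 billion

Year 2003: gap = -2.7 × (8.05 - 5.1) = -7.965%, loss ≈ 11304 × 7.965/100 ≈ 900.
Year 2004: gap = -2.7 × (6.75 - 5.1) = -4.455%, loss ≈ 11304 × 4.455/100 ≈ 504.
Year 2005: gap = -2.7 × (7.44 - 5.1) = -6.318%, loss ≈ 11304 × 6.318/100 ≈ 714.
Year 2006: gap = -2.7 × (7.55 - 5.1) = -6.615%, loss ≈ 11304 × 6.615/100 ≈ 748.
Year 2007: gap = -2.7 × (10.21 - 5.1) = -13.797%, loss ≈ 11304 × 13.797/100 ≈ 1560.
Total lost output = 900 + 504 + 714 + 748 + 1560 = 4426 billion.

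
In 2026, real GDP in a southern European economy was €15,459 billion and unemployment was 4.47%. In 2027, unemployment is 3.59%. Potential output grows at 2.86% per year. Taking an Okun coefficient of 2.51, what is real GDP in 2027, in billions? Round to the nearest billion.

€16,243 billion

Δu = 3.59 - 4.47 = -0.88 points.
Okun's law (growth form): g_Y = g_Y* - β × Δu = 2.86 - 2.51 × (-0.88) = 2.86 + 2.2088 = 5.0688%.
Real GDP in the next year = 15459 × (1 + 5.0688/100) = 15459 × 1.050688 ≈ 16243 billion.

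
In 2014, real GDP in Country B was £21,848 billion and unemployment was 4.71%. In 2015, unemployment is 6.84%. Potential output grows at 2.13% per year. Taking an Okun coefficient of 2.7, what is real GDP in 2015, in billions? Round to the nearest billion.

£21,057 billion

Δu = 6.84 - 4.71 = 2.13 points.
Okun's law (growth form): g_Y = g_Y* - β × Δu = 2.13 - 2.7 × (2.13) = 2.13 - 5.751 = -3.621%.
Real GDP in the next year = 21848 × (1 - 3.621/100) = 21848 × 0.96379 ≈ 21057 billion.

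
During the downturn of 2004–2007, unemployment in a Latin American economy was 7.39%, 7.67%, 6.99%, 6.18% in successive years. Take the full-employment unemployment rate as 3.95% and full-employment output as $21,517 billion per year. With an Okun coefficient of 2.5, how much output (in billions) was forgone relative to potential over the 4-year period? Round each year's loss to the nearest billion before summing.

$6,686 billion

Year 2004: gap = -2.5 × (7.39 - 3.95) = -8.6%, loss ≈ 21517 × 8.6/100 ≈ 1850.
Year 2005: gap = -2.5 × (7.67 - 3.95) = -9.3%, loss ≈ 21517 × 9.3/100 ≈ 2001.
Year 2006: gap = -2.5 × (6.99 - 3.95) = -7.6%, loss ≈ 21517 × 7.6/100 ≈ 1635.
Year 2007: gap = -2.5 × (6.18 - 3.95) = -5.575%, loss ≈ 21517 × 5.575/100 ≈ 1200.
Total lost output = 1850 + 2001 + 1635 + 1200 = 6686 billion.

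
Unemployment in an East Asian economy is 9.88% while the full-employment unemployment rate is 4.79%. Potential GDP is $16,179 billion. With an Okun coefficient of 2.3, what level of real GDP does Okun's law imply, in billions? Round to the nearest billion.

Unemployment gap = 9.88 - 4.79 = 5.09 points, so the output gap is -2.3 × 5.09 = -11.707%.
Actual GDP = 16179 × (1 - 11.707/100) = 16179 × 0.88293 ≈ 14285 billion.

$14,285 billion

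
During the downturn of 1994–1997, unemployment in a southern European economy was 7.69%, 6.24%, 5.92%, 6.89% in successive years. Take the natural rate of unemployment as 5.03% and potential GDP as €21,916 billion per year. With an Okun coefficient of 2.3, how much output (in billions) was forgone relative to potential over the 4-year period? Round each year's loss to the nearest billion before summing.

€3,338 billion

Year 1994: gap = -2.3 × (7.69 - 5.03) = -6.118%, loss ≈ 21916 × 6.118/100 ≈ 1341.
Year 1995: gap = -2.3 × (6.24 - 5.03) = -2.783%, loss ≈ 21916 × 2.783/100 ≈ 610.
Year 1996: gap = -2.3 × (5.92 - 5.03) = -2.047%, loss ≈ 21916 × 2.047/100 ≈ 449.
Year 1997: gap = -2.3 × (6.89 - 5.03) = -4.278%, loss ≈ 21916 × 4.278/100 ≈ 938.
Total lost output = 1341 + 610 + 449 + 938 = 3338 billion.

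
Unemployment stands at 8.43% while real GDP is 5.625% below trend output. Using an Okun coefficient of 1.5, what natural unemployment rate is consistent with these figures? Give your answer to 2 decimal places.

4.68%

From Okun's law, u - u* = -(output gap)/β = -(-5.625)/1.5 = 3.75 points.
So u* = 8.43 - 3.75 = 4.68%.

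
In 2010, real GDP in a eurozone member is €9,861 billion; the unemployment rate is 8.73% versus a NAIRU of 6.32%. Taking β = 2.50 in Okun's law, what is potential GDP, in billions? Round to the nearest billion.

€10,493 billion

Unemployment gap = 8.73 - 6.32 = 2.41 points, so output gap = -2.5 × 2.41 = -6.025%.
Since Y = Y* × (1 + gap/100), Y* = 9861/0.93975 ≈ 10493 billion.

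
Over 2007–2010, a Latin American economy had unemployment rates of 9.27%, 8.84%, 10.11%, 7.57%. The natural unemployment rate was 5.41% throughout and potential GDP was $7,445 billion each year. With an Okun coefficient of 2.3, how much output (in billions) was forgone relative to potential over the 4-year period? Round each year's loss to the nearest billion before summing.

Year 2007: gap = -2.3 × (9.27 - 5.41) = -8.878%, loss ≈ 7445 × 8.878/100 ≈ 661.
Year 2008: gap = -2.3 × (8.84 - 5.41) = -7.889%, loss ≈ 7445 × 7.889/100 ≈ 587.
Year 2009: gap = -2.3 × (10.11 - 5.41) = -10.81%, loss ≈ 7445 × 10.81/100 ≈ 805.
Year 2010: gap = -2.3 × (7.57 - 5.41) = -4.968%, loss ≈ 7445 × 4.968/100 ≈ 370.
Total lost output = 661 + 587 + 805 + 370 = 2423 billion.

$2,423 billion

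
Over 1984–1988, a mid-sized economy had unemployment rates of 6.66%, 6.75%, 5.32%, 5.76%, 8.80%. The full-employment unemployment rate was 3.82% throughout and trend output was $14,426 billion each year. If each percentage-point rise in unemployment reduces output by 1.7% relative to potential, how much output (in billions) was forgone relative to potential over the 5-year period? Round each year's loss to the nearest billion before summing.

Year 1984: gap = -1.7 × (6.66 - 3.82) = -4.828%, loss ≈ 14426 × 4.828/100 ≈ 696.
Year 1985: gap = -1.7 × (6.75 - 3.82) = -4.981%, loss ≈ 14426 × 4.981/100 ≈ 719.
Year 1986: gap = -1.7 × (5.32 - 3.82) = -2.55%, loss ≈ 14426 × 2.55/100 ≈ 368.
Year 1987: gap = -1.7 × (5.76 - 3.82) = -3.298%, loss ≈ 14426 × 3.298/100 ≈ 476.
Year 1988: gap = -1.7 × (8.8 - 3.82) = -8.466%, loss ≈ 14426 × 8.466/100 ≈ 1221.
Total lost output = 696 + 719 + 368 + 476 + 1221 = 3480 billion.

$3,480 billion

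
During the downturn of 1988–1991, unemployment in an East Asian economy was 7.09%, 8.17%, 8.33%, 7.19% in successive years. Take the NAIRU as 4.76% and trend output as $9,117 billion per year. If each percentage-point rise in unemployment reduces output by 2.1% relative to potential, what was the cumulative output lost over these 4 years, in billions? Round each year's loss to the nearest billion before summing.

$2,248 billion

Year 1988: gap = -2.1 × (7.09 - 4.76) = -4.893%, loss ≈ 9117 × 4.893/100 ≈ 446.
Year 1989: gap = -2.1 × (8.17 - 4.76) = -7.161%, loss ≈ 9117 × 7.161/100 ≈ 653.
Year 1990: gap = -2.1 × (8.33 - 4.76) = -7.497%, loss ≈ 9117 × 7.497/100 ≈ 684.
Year 1991: gap = -2.1 × (7.19 - 4.76) = -5.103%, loss ≈ 9117 × 5.103/100 ≈ 465.
Total lost output = 446 + 653 + 684 + 465 = 2248 billion.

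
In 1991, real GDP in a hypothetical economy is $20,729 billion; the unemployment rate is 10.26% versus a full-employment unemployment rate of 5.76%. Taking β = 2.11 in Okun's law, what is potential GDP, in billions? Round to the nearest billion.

Unemployment gap = 10.26 - 5.76 = 4.5 points, so output gap = -2.11 × 4.5 = -9.495%.
Since Y = Y* × (1 + gap/100), Y* = 20729/0.90505 ≈ 22904 billion.

$22,904 billion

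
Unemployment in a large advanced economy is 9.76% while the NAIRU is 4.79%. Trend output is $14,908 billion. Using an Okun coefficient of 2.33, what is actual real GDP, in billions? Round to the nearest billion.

$13,182 billion

Unemployment gap = 9.76 - 4.79 = 4.97 points, so the output gap is -2.33 × 4.97 = -11.5801%.
Actual GDP = 14908 × (1 - 11.5801/100) = 14908 × 0.884199 ≈ 13182 billion.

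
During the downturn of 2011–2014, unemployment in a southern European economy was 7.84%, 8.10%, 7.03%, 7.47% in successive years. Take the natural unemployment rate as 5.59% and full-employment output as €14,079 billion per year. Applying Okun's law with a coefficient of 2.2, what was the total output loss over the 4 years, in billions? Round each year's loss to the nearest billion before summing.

€2,502 billion

Year 2011: gap = -2.2 × (7.84 - 5.59) = -4.95%, loss ≈ 14079 × 4.95/100 ≈ 697.
Year 2012: gap = -2.2 × (8.1 - 5.59) = -5.522%, loss ≈ 14079 × 5.522/100 ≈ 777.
Year 2013: gap = -2.2 × (7.03 - 5.59) = -3.168%, loss ≈ 14079 × 3.168/100 ≈ 446.
Year 2014: gap = -2.2 × (7.47 - 5.59) = -4.136%, loss ≈ 14079 × 4.136/100 ≈ 582.
Total lost output = 697 + 777 + 446 + 582 = 2502 billion.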